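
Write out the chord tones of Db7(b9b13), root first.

Db, F, Ab, Cb, Ebb, Bbb

Db7(b9b13): dominant seventh flat nine flat thirteen on Db.
root → Db
3rd (major 3rd) → F
5th (perfect 5th) → Ab
7th (minor 7th) → Cb
9th (minor 9th) → Ebb
13th (minor 13th) → Bbb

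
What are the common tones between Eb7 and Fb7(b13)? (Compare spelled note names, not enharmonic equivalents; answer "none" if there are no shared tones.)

none

Eb7 = Eb, G, Bb, Db.
Fb7(b13) = Fb, Ab, Cb, Ebb, Dbb.
Shared: none.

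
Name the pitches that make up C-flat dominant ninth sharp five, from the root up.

C-flat dominant ninth sharp five is a dominant ninth sharp five built on C-flat.
- root: C-flat
- major 3rd: E-flat
- augmented 5th: G
- minor 7th: B-double-flat
- major 9th: D-flat

C-flat – E-flat – G – B-double-flat – D-flat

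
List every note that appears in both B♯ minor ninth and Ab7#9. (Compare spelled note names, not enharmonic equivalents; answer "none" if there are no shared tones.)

B♯ minor ninth = B#, D#, F##, A#, C##.
Ab7#9 = Ab, C, Eb, Gb, B.
Shared: none.

none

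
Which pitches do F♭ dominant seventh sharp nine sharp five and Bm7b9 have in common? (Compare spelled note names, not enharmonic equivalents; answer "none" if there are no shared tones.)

C

F♭ dominant seventh sharp nine sharp five: Fb Ab C Ebb G
Bm7b9: B D F# A C
Common to both → C.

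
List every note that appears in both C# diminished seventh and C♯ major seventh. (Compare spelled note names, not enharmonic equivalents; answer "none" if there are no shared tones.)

C# diminished seventh: C# E G Bb
C♯ major seventh: C# E# G# B#
Common to both → C#.

C#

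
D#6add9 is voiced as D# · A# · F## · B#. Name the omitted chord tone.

E#

The full D#6add9 chord is D#, F##, A#, B#, E#.
Comparing with the voicing, the major 9th (9th) — E# — is absent.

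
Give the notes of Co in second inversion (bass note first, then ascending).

Gb, C, Eb

In root position, Co is C–Eb–Gb.
Second inversion puts the fifth (Gb) in the bass.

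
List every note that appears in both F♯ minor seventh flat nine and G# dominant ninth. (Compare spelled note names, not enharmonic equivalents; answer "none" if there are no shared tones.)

F#

F♯ minor seventh flat nine = F#, A, C#, E, G.
G# dominant ninth = G#, B#, D#, F#, A#.
Shared: F#.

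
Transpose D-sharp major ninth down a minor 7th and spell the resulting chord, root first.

A minor 7th down from D♯ is E♯, so the new chord is E♯ major ninth.
E♯ — root
G𝄪 — major 3rd
B♯ — perfect 5th
D𝄪 — major 7th
F𝄪 — major 9th

E♯  G𝄪  B♯  D𝄪  F𝄪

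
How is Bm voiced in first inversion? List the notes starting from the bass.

D – F# – B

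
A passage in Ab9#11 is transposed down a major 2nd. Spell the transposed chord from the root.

A major 2nd down from Ab is Gb, so the new chord is Gb dominant ninth sharp eleven.
- root: Gb
- major 3rd: Bb
- perfect 5th: Db
- minor 7th: Fb
- major 9th: Ab
- augmented 11th: C

Gb, Bb, Db, Fb, Ab, C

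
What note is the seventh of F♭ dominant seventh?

Ebb

F♭ dominant seventh is built on Fb; its 7th is a minor 7th above the root.
A seventh above F uses the letter E, and the minor 7th above Fb is Ebb.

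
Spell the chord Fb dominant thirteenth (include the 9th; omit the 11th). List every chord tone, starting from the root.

Fb, Ab, Cb, Ebb, Gb, Db

Fb dominant thirteenth: dominant thirteenth on Fb.
root → Fb
3rd (major 3rd) → Ab
5th (perfect 5th) → Cb
7th (minor 7th) → Ebb
9th (major 9th) → Gb
13th (major 13th) → Db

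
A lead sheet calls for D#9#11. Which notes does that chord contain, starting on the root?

D#9#11: dominant ninth sharp eleven on D#.
root → D#
3rd (major 3rd) → F##
5th (perfect 5th) → A#
7th (minor 7th) → C#
9th (major 9th) → E#
11th (augmented 11th) → G##

D# – F## – A# – C# – E# – G##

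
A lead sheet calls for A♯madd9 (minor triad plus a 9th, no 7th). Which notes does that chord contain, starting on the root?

A♯madd9: minor added-ninth on A#.
A# — root
C# — minor 3rd
E# — perfect 5th
B# — major 9th

A#, C#, E#, B#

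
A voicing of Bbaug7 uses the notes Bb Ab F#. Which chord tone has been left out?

D

The full Bbaug7 chord is Bb, D, F#, Ab.
Comparing with the voicing, the major 3rd (3rd) — D — is absent.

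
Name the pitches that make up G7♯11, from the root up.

G – B – D – F – C♯

G7♯11 is a dominant seventh sharp eleven built on G.
G — root
B — major 3rd
D — perfect 5th
F — minor 7th
C♯ — augmented 11th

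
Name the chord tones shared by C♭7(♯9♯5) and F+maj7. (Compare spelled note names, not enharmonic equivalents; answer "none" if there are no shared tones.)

C♭7(♯9♯5): Cb Eb G Bbb D
F+maj7: F A C# E
Common to both → none.

none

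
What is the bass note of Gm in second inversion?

Gm = G–B♭–D. Second inversion → fifth in the bass = D.

D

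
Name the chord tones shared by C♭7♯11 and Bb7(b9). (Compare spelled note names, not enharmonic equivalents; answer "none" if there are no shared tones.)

Cb – F

C♭7♯11 = Cb, Eb, Gb, Bbb, F.
Bb7(b9) = Bb, D, F, Ab, Cb.
Shared: Cb, F.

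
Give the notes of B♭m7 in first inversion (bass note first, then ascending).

B♭m7 = Bb–Db–F–Ab; first inversion → third (Db) lowest.

Db  F  Ab  Bb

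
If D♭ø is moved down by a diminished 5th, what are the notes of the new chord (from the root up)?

G, Bb, Db, F

A diminished 5th down from Db is G, so the new chord is G half-diminished seventh.
Root: G
Minor 3rd (3rd): Bb
Diminished 5th (5th): Db
Minor 7th (7th): F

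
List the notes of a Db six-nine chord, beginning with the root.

Root Db, quality six-nine:
- root: Db
- major 3rd: F
- perfect 5th: Ab
- major 6th: Bb
- major 9th: Eb

Db, F, Ab, Bb, Eb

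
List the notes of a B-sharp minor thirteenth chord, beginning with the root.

B-sharp minor thirteenth: minor thirteenth on B-sharp.
- root: B-sharp
- minor 3rd: D-sharp
- perfect 5th: F-double-sharp
- minor 7th: A-sharp
- major 9th: C-double-sharp
- perfect 11th: E-sharp
- major 13th: G-double-sharp

B-sharp, D-sharp, F-double-sharp, A-sharp, C-double-sharp, E-sharp, G-double-sharp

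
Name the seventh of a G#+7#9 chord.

F#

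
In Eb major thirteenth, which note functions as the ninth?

F

Eb major thirteenth is built on E♭; its 9th is a major 9th above the root.
A second above E uses the letter F, and the major 9th above E♭ is F.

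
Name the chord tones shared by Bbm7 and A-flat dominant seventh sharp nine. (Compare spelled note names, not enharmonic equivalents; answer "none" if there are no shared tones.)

Bbm7: Bb Db F Ab
A-flat dominant seventh sharp nine: Ab C Eb Gb B
Common to both → Ab.

Ab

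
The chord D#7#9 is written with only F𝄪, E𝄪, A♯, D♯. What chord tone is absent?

D#7#9 = D♯, F𝄪, A♯, C♯, E𝄪. The voicing lacks the 7th (minor 7th), C♯.

C♯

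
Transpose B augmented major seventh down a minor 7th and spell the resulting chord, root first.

C#, E#, G##, B#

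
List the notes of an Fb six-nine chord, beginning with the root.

Root Fb, quality six-nine:
root → Fb
3rd (major 3rd) → Ab
5th (perfect 5th) → Cb
6th (major 6th) → Db
9th (major 9th) → Gb

Fb Ab Cb Db Gb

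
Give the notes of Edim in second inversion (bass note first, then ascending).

Edim = E–G–B♭; second inversion → fifth (B♭) lowest.

B♭ – E – G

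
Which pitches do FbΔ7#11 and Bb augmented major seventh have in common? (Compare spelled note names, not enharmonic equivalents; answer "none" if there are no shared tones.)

B♭

FbΔ7#11 = F♭, A♭, C♭, E♭, B♭.
Bb augmented major seventh = B♭, D, F♯, A.
Shared: B♭.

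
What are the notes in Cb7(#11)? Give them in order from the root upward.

Cb7(#11): dominant seventh sharp eleven on Cb.
- root: Cb
- major 3rd: Eb
- perfect 5th: Gb
- minor 7th: Bbb
- augmented 11th: F

Cb – Eb – Gb – Bbb – F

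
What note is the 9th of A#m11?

A#m11 is built on A#; its 9th is a major 9th above the root.
A second above A uses the letter B, and the major 9th above A# is B#.

B#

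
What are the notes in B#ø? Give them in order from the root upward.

B# – D# – F# – A#

Root B#, quality half-diminished seventh:
- root: B#
- minor 3rd: D#
- diminished 5th: F#
- minor 7th: A#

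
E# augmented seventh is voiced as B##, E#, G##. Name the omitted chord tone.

D#

E# augmented seventh = E#, G##, B##, D#. The voicing lacks the 7th (minor 7th), D#.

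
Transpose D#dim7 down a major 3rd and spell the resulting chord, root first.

B, D, F, Ab

D# down a major 3rd → B. New chord: B diminished seventh.
root → B
3rd (minor 3rd) → D
5th (diminished 5th) → F
7th (diminished 7th) → Ab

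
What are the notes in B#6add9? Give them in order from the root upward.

B#6add9 is a six-nine built on B#.
root → B#
3rd (major 3rd) → D##
5th (perfect 5th) → F##
6th (major 6th) → G##
9th (major 9th) → C##

B#, D##, F##, G##, C##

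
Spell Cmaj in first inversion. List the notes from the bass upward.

Cmaj = C–E–G; first inversion → third (E) lowest.

E  G  C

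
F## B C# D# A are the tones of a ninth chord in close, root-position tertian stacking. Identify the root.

Arranged so that each adjacent pair is a third by letter name: B – D# – F## – A – C#.
The bottom of that stack, B, is the root (this is B dominant ninth sharp five).

B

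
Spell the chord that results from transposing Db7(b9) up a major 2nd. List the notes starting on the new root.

Eb, G, Bb, Db, Fb

Transposed root: Db → Eb (major 2nd up). So we spell Eb dominant seventh flat nine:
root → Eb
3rd (major 3rd) → G
5th (perfect 5th) → Bb
7th (minor 7th) → Db
9th (minor 9th) → Fb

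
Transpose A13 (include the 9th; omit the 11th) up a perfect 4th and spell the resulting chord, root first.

A up a perfect 4th → D. New chord: D dominant thirteenth.
- root: D
- major 3rd: F#
- perfect 5th: A
- minor 7th: C
- major 9th: E
- major 13th: B

D, F#, A, C, E, B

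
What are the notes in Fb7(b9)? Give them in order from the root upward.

Fb Ab Cb Ebb Gbb

Fb7(b9): dominant seventh flat nine on Fb.
Fb — root
Ab — major 3rd
Cb — perfect 5th
Ebb — minor 7th
Gbb — minor 9th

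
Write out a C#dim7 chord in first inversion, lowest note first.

In root position, C#dim7 is C#–E–G–Bb.
First inversion puts the third (E) in the bass.

E, G, Bb, C#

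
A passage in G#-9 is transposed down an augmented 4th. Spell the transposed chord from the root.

D, F, A, C, E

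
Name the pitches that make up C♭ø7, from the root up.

Root C♭, quality half-diminished seventh:
- root: C♭
- minor 3rd: E𝄫
- diminished 5th: G𝄫
- minor 7th: B𝄫

C♭, E𝄫, G𝄫, B𝄫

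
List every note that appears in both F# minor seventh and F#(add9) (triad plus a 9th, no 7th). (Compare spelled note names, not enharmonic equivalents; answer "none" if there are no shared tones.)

F# minor seventh = F#, A, C#, E.
F#(add9) = F#, A#, C#, G#.
Shared: F#, C#.

F#, C#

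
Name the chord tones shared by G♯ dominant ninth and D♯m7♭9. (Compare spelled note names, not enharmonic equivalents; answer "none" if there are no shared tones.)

D#, F#, A#

G♯ dominant ninth = G#, B#, D#, F#, A#.
D♯m7♭9 = D#, F#, A#, C#, E.
Shared: D#, F#, A#.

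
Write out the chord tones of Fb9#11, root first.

Fb9#11: dominant ninth sharp eleven on Fb.
Root: Fb
Major 3rd (3rd): Ab
Perfect 5th (5th): Cb
Minor 7th (7th): Ebb
Major 9th (9th): Gb
Augmented 11th (11th): Bb

Fb Ab Cb Ebb Gb Bb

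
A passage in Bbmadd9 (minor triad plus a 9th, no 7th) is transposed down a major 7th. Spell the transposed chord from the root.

A major 7th down from Bb is Cb, so the new chord is Cb minor added-ninth.
root → Cb
3rd (minor 3rd) → Ebb
5th (perfect 5th) → Gb
9th (major 9th) → Db

Cb, Ebb, Gb, Db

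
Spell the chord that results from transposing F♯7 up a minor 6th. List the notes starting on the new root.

D F# A C

Transposed root: F# → D (minor 6th up). So we spell D dominant seventh:
root → D
3rd (major 3rd) → F#
5th (perfect 5th) → A
7th (minor 7th) → C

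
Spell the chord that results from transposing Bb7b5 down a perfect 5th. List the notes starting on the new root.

Transposed root: Bb → Eb (perfect 5th down). So we spell Eb dominant seventh flat five:
root → Eb
3rd (major 3rd) → G
5th (diminished 5th) → Bbb
7th (minor 7th) → Db

Eb  G  Bbb  Db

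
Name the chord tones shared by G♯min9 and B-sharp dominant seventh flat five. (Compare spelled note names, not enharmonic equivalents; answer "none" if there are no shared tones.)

F♯  A♯

G♯min9 = G♯, B, D♯, F♯, A♯.
B-sharp dominant seventh flat five = B♯, D𝄪, F♯, A♯.
Shared: F♯, A♯.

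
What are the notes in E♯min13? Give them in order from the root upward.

Root E♯, quality minor thirteenth:
Root: E♯
Minor 3rd (3rd): G♯
Perfect 5th (5th): B♯
Minor 7th (7th): D♯
Major 9th (9th): F𝄪
Perfect 11th (11th): A♯
Major 13th (13th): C𝄪

E♯, G♯, B♯, D♯, F𝄪, A♯, C𝄪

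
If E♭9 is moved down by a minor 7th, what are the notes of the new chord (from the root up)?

Eb down a minor 7th → F. New chord: F dominant ninth.
F — root
A — major 3rd
C — perfect 5th
Eb — minor 7th
G — major 9th

F, A, C, Eb, G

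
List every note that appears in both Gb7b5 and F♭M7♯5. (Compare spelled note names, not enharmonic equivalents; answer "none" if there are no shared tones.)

Gb7b5 = Gb, Bb, Dbb, Fb.
F♭M7♯5 = Fb, Ab, C, Eb.
Shared: Fb.

Fb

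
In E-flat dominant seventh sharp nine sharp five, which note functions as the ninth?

F#

Root of E-flat dominant seventh sharp nine sharp five = Eb. The 9th is an augmented 9th: Eb up an augmented 9th → F#.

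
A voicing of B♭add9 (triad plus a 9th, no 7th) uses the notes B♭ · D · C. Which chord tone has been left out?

B♭add9 = B♭, D, F, C. The voicing lacks the 5th (perfect 5th), F.

F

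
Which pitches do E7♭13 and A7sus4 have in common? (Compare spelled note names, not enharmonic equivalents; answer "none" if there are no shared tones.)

E, D

E7♭13: E G♯ B D C
A7sus4: A D E G
Common to both → E, D.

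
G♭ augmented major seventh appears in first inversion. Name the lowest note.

B-flat

G♭ augmented major seventh in root position is G-flat–B-flat–D–F.
First inversion places the third in the bass, which is B-flat.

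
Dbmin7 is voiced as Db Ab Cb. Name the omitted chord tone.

The full Dbmin7 chord is Db, Fb, Ab, Cb.
Comparing with the voicing, the minor 3rd (3rd) — Fb — is absent.

Fb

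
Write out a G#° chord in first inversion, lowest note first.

B, D, G#

G#° = G#–B–D; first inversion → third (B) lowest.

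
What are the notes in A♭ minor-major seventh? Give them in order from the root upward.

Root Ab, quality minor-major seventh:
Ab — root
Cb — minor 3rd
Eb — perfect 5th
G — major 7th

Ab – Cb – Eb – G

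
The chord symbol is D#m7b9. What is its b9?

D#m7b9 is built on D#; its 9th is a minor 9th above the root.
A second above D uses the letter E, and the minor 9th above D# is E.

E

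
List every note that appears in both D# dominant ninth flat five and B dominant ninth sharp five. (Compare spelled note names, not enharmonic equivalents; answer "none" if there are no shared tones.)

D-sharp, F-double-sharp, A, C-sharp

D# dominant ninth flat five = D-sharp, F-double-sharp, A, C-sharp, E-sharp.
B dominant ninth sharp five = B, D-sharp, F-double-sharp, A, C-sharp.
Shared: D-sharp, F-double-sharp, A, C-sharp.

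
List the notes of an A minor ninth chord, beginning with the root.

A, C, E, G, B

Root A, quality minor ninth:
root → A
3rd (minor 3rd) → C
5th (perfect 5th) → E
7th (minor 7th) → G
9th (major 9th) → B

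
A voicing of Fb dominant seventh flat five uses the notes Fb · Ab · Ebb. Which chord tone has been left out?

The full Fb dominant seventh flat five chord is Fb, Ab, Cbb, Ebb.
Comparing with the voicing, the diminished 5th (5th) — Cbb — is absent.

Cbb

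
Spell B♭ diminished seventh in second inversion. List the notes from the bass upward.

In root position, B♭ diminished seventh is B-flat–D-flat–F-flat–A-double-flat.
Second inversion puts the fifth (F-flat) in the bass.

F-flat, A-double-flat, B-flat, D-flat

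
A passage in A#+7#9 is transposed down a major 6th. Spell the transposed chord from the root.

C♯ E♯ G𝄪 B D𝄪

A major 6th down from A♯ is C♯, so the new chord is C♯ dominant seventh sharp nine sharp five.
Root: C♯
Major 3rd (3rd): E♯
Augmented 5th (5th): G𝄪
Minor 7th (7th): B
Augmented 9th (9th): D𝄪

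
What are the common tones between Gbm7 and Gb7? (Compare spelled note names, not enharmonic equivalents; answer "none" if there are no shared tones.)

Gb – Db – Fb

Gbm7 = Gb, Bbb, Db, Fb.
Gb7 = Gb, Bb, Db, Fb.
Shared: Gb, Db, Fb.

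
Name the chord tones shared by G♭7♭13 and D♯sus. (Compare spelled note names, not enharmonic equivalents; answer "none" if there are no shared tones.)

none

G♭7♭13 = Gb, Bb, Db, Fb, Ebb.
D♯sus = D#, G#, A#.
Shared: none.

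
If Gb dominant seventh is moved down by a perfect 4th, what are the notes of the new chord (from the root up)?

Db, F, Ab, Cb

Transposed root: Gb → Db (perfect 4th down). So we spell Db dominant seventh:
Db — root
F — major 3rd
Ab — perfect 5th
Cb — minor 7th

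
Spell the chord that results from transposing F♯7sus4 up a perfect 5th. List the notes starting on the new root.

A perfect 5th up from F# is C#, so the new chord is C# dominant seventh suspended fourth.
root → C#
4th (perfect 4th) → F#
5th (perfect 5th) → G#
7th (minor 7th) → B

C# – F# – G# – B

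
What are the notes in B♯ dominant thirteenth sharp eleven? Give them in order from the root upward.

B-sharp, D-double-sharp, F-double-sharp, A-sharp, C-double-sharp, E-double-sharp, G-double-sharp

B♯ dominant thirteenth sharp eleven is a dominant thirteenth sharp eleven built on B-sharp.
- root: B-sharp
- major 3rd: D-double-sharp
- perfect 5th: F-double-sharp
- minor 7th: A-sharp
- major 9th: C-double-sharp
- augmented 11th: E-double-sharp
- major 13th: G-double-sharp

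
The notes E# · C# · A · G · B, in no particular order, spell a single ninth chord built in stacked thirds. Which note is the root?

Stacking in thirds gives A – C# – E# – G – B, so A is the root — A dominant ninth sharp five.

A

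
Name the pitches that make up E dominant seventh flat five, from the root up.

Root E, quality dominant seventh flat five:
root → E
3rd (major 3rd) → G-sharp
5th (diminished 5th) → B-flat
7th (minor 7th) → D

E, G-sharp, B-flat, D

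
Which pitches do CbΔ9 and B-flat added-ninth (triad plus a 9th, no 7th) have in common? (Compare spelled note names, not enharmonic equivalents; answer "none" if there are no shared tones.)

CbΔ9: C♭ E♭ G♭ B♭ D♭
B-flat added-ninth: B♭ D F C
Common to both → B♭.

B♭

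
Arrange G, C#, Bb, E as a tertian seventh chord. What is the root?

Stacking in thirds gives C# – E – G – Bb, so C# is the root — C# diminished seventh.

C#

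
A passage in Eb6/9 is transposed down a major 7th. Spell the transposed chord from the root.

Eb down a major 7th → Fb. New chord: Fb six-nine.
Fb — root
Ab — major 3rd
Cb — perfect 5th
Db — major 6th
Gb — major 9th

Fb Ab Cb Db Gb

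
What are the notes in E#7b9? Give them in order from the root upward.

E# G## B# D# F#

Root E#, quality dominant seventh flat nine:
Root: E#
Major 3rd (3rd): G##
Perfect 5th (5th): B#
Minor 7th (7th): D#
Minor 9th (9th): F#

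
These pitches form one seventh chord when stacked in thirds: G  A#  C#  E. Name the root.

A#

Arranged so that each adjacent pair is a third by letter name: A# – C# – E – G.
The bottom of that stack, A#, is the root (this is A# diminished seventh).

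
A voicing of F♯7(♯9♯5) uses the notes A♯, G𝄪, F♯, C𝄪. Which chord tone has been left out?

E

The full F♯7(♯9♯5) chord is F♯, A♯, C𝄪, E, G𝄪.
Comparing with the voicing, the minor 7th (7th) — E — is absent.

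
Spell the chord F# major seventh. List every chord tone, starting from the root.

Root F-sharp, quality major seventh:
root → F-sharp
3rd (major 3rd) → A-sharp
5th (perfect 5th) → C-sharp
7th (major 7th) → E-sharp

F-sharp, A-sharp, C-sharp, E-sharp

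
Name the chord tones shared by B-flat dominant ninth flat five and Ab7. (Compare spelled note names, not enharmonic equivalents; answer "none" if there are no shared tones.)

B-flat dominant ninth flat five: Bb D Fb Ab C
Ab7: Ab C Eb Gb
Common to both → Ab, C.

Ab  C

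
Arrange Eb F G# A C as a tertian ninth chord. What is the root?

Arranged so that each adjacent pair is a third by letter name: F – A – C – Eb – G#.
The bottom of that stack, F, is the root (this is F dominant seventh sharp nine).

F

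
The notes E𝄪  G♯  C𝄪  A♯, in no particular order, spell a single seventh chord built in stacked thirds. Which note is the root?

Stacking in thirds gives A♯ – C𝄪 – E𝄪 – G♯, so A♯ is the root — A♯ augmented seventh.

A♯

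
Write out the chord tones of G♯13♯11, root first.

Root G#, quality dominant thirteenth sharp eleven:
root → G#
3rd (major 3rd) → B#
5th (perfect 5th) → D#
7th (minor 7th) → F#
9th (major 9th) → A#
11th (augmented 11th) → C##
13th (major 13th) → E#

G# B# D# F# A# C## E#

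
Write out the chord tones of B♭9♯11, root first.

Bb  D  F  Ab  C  E

B♭9♯11: dominant ninth sharp eleven on Bb.
Bb — root
D — major 3rd
F — perfect 5th
Ab — minor 7th
C — major 9th
E — augmented 11th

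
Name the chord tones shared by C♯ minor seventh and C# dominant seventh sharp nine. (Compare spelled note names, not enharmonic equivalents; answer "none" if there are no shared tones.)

C-sharp, G-sharp, B

C♯ minor seventh = C-sharp, E, G-sharp, B.
C# dominant seventh sharp nine = C-sharp, E-sharp, G-sharp, B, D-double-sharp.
Shared: C-sharp, G-sharp, B.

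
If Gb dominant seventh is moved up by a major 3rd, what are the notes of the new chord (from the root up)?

Bb D F Ab

A major 3rd up from Gb is Bb, so the new chord is Bb dominant seventh.
root → Bb
3rd (major 3rd) → D
5th (perfect 5th) → F
7th (minor 7th) → Ab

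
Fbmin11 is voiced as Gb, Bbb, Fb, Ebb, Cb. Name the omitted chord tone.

Abb

Fbmin11 = Fb, Abb, Cb, Ebb, Gb, Bbb. The voicing lacks the 3rd (minor 3rd), Abb.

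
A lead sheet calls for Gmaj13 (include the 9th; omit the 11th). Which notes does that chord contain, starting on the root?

G – B – D – F# – A – E

Gmaj13: major thirteenth on G.
- root: G
- major 3rd: B
- perfect 5th: D
- major 7th: F#
- major 9th: A
- major 13th: E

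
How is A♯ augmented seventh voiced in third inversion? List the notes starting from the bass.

In root position, A♯ augmented seventh is A-sharp–C-double-sharp–E-double-sharp–G-sharp.
Third inversion puts the seventh (G-sharp) in the bass.

G-sharp A-sharp C-double-sharp E-double-sharp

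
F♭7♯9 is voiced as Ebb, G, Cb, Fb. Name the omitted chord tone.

F♭7♯9 = Fb, Ab, Cb, Ebb, G. The voicing lacks the 3rd (major 3rd), Ab.

Ab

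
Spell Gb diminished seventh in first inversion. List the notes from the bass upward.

Gb diminished seventh = Gb–Bbb–Dbb–Fbb; first inversion → third (Bbb) lowest.

Bbb Dbb Fbb Gb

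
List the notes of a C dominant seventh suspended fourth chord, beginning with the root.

C  F  G  Bb

C dominant seventh suspended fourth: dominant seventh suspended fourth on C.
Root: C
Perfect 4th (4th): F
Perfect 5th (5th): G
Minor 7th (7th): Bb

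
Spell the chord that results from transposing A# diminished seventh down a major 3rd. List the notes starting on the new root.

F♯ – A – C – E♭

A♯ down a major 3rd → F♯. New chord: F♯ diminished seventh.
F♯ — root
A — minor 3rd
C — diminished 5th
E♭ — diminished 7th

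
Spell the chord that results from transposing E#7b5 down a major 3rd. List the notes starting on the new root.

Transposed root: E# → C# (major 3rd down). So we spell C# dominant seventh flat five:
C# — root
E# — major 3rd
G — diminished 5th
B — minor 7th

C# E# G B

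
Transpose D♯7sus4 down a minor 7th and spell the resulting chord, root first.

D# down a minor 7th → E#. New chord: E# dominant seventh suspended fourth.
- root: E#
- perfect 4th: A#
- perfect 5th: B#
- minor 7th: D#

E#, A#, B#, D#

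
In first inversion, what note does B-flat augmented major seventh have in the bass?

D

B-flat augmented major seventh in root position is B-flat–D–F-sharp–A.
First inversion places the third in the bass, which is D.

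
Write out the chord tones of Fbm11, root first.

Root F♭, quality minor eleventh:
root → F♭
3rd (minor 3rd) → A𝄫
5th (perfect 5th) → C♭
7th (minor 7th) → E𝄫
9th (major 9th) → G♭
11th (perfect 11th) → B𝄫

F♭ A𝄫 C♭ E𝄫 G♭ B𝄫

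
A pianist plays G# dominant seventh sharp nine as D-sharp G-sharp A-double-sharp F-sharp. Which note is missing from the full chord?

The full G# dominant seventh sharp nine chord is G-sharp, B-sharp, D-sharp, F-sharp, A-double-sharp.
Comparing with the voicing, the major 3rd (3rd) — B-sharp — is absent.

B-sharp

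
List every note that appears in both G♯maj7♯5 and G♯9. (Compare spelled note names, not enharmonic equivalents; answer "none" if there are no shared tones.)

G♯maj7♯5 = G♯, B♯, D𝄪, F𝄪.
G♯9 = G♯, B♯, D♯, F♯, A♯.
Shared: G♯, B♯.

G♯, B♯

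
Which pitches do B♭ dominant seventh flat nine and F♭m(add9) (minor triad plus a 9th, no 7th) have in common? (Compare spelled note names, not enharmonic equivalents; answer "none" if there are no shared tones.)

B♭ dominant seventh flat nine = Bb, D, F, Ab, Cb.
F♭m(add9) = Fb, Abb, Cb, Gb.
Shared: Cb.

Cb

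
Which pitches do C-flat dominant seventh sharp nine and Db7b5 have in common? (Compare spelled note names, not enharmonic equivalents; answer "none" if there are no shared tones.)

C-flat dominant seventh sharp nine = C♭, E♭, G♭, B𝄫, D.
Db7b5 = D♭, F, A𝄫, C♭.
Shared: C♭.

C♭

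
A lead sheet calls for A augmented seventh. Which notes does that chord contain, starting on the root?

A  C#  E#  G

A augmented seventh is an augmented seventh built on A.
- root: A
- major 3rd: C#
- augmented 5th: E#
- minor 7th: G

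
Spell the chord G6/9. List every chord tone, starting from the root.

G – B – D – E – A

G6/9 is a six-nine built on G.
G — root
B — major 3rd
D — perfect 5th
E — major 6th
A — major 9th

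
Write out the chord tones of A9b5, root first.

A – C# – Eb – G – B

A9b5: dominant ninth flat five on A.
- root: A
- major 3rd: C#
- diminished 5th: Eb
- minor 7th: G
- major 9th: B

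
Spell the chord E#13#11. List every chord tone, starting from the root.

E#  G##  B#  D#  F##  A##  C##

Root E#, quality dominant thirteenth sharp eleven:
E# — root
G## — major 3rd
B# — perfect 5th
D# — minor 7th
F## — major 9th
A## — augmented 11th
C## — major 13th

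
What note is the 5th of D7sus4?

D7sus4 is built on D; its 5th is a perfect 5th above the root.
A fifth above D uses the letter A, and the perfect 5th above D is A.

A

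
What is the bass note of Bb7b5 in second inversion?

F♭

Bb7b5 in root position is B♭–D–F♭–A♭.
Second inversion places the fifth in the bass, which is F♭.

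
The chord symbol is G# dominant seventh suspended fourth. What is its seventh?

F♯

G# dominant seventh suspended fourth is built on G♯; its 7th is a minor 7th above the root.
A seventh above G uses the letter F, and the minor 7th above G♯ is F♯.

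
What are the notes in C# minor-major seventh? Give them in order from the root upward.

C-sharp E G-sharp B-sharp

C# minor-major seventh is a minor-major seventh built on C-sharp.
C-sharp — root
E — minor 3rd
G-sharp — perfect 5th
B-sharp — major 7th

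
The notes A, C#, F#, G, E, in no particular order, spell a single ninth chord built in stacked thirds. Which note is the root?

F#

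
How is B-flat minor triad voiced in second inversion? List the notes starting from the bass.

F B-flat D-flat

In root position, B-flat minor triad is B-flat–D-flat–F.
Second inversion puts the fifth (F) in the bass.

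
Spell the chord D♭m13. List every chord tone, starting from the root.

D♭m13: minor thirteenth on Db.
Db — root
Fb — minor 3rd
Ab — perfect 5th
Cb — minor 7th
Eb — major 9th
Gb — perfect 11th
Bb — major 13th

Db – Fb – Ab – Cb – Eb – Gb – Bb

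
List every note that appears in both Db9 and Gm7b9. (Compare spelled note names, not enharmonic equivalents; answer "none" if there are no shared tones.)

Db9: D♭ F A♭ C♭ E♭
Gm7b9: G B♭ D F A♭
Common to both → F, A♭.

F A♭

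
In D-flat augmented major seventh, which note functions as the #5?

A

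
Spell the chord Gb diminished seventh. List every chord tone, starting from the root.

Root G-flat, quality diminished seventh:
G-flat — root
B-double-flat — minor 3rd
D-double-flat — diminished 5th
F-double-flat — diminished 7th

G-flat B-double-flat D-double-flat F-double-flat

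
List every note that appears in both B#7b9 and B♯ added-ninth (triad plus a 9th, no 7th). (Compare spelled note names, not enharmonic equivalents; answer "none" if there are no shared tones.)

B#7b9: B♯ D𝄪 F𝄪 A♯ C♯
B♯ added-ninth: B♯ D𝄪 F𝄪 C𝄪
Common to both → B♯, D𝄪, F𝄪.

B♯  D𝄪  F𝄪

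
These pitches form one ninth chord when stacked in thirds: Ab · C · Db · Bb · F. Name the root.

Stacking in thirds gives Bb – Db – F – Ab – C, so Bb is the root — Bb minor ninth.

Bb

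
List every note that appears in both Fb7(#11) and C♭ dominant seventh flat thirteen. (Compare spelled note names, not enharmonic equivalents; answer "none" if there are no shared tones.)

C♭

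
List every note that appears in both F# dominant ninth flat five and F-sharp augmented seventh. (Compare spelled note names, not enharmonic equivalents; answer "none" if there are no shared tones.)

F# dominant ninth flat five = F-sharp, A-sharp, C, E, G-sharp.
F-sharp augmented seventh = F-sharp, A-sharp, C-double-sharp, E.
Shared: F-sharp, A-sharp, E.

F-sharp  A-sharp  E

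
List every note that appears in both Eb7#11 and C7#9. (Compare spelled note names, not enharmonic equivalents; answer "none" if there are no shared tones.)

Eb7#11: Eb G Bb Db A
C7#9: C E G Bb D#
Common to both → G, Bb.

G Bb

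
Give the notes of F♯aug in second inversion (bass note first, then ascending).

C𝄪 – F♯ – A♯

F♯aug = F♯–A♯–C𝄪; second inversion → fifth (C𝄪) lowest.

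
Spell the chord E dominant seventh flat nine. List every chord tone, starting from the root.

E, G#, B, D, F

Root E, quality dominant seventh flat nine:
E — root
G# — major 3rd
B — perfect 5th
D — minor 7th
F — minor 9th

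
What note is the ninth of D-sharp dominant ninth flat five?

E-sharp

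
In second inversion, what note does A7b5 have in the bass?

Eb

A7b5 = A–C#–Eb–G. Second inversion → fifth in the bass = Eb.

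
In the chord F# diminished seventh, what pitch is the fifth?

F# diminished seventh is built on F-sharp; its 5th is a diminished 5th above the root.
A fifth above F uses the letter C, and the diminished 5th above F-sharp is C.

C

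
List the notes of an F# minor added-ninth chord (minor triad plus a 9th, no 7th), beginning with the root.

F♯  A  C♯  G♯

Root F♯, quality minor added-ninth:
- root: F♯
- minor 3rd: A
- perfect 5th: C♯
- major 9th: G♯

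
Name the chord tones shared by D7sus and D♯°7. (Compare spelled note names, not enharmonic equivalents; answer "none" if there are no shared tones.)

A C

D7sus: D G A C
D♯°7: D# F# A C
Common to both → A, C.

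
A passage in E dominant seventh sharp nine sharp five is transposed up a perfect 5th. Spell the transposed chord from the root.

A perfect 5th up from E is B, so the new chord is B dominant seventh sharp nine sharp five.
- root: B
- major 3rd: D#
- augmented 5th: F##
- minor 7th: A
- augmented 9th: C##

B, D#, F##, A, C##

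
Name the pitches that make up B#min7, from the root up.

B#, D#, F##, A#

Root B#, quality minor seventh:
B# — root
D# — minor 3rd
F## — perfect 5th
A# — minor 7th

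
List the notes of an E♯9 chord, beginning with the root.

E# G## B# D# F##

Root E#, quality dominant ninth:
- root: E#
- major 3rd: G##
- perfect 5th: B#
- minor 7th: D#
- major 9th: F##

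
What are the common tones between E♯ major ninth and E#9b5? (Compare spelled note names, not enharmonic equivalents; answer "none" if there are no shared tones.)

E♯ major ninth: E# G## B# D## F##
E#9b5: E# G## B D# F##
Common to both → E#, G##, F##.

E# G## F##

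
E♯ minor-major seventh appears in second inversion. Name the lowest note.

B-sharp

E♯ minor-major seventh in root position is E-sharp–G-sharp–B-sharp–D-double-sharp.
Second inversion places the fifth in the bass, which is B-sharp.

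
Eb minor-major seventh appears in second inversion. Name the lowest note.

B-flat

Eb minor-major seventh = E-flat–G-flat–B-flat–D. Second inversion → fifth in the bass = B-flat.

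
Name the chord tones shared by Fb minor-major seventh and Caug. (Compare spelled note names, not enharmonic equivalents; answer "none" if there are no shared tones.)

Fb minor-major seventh = Fb, Abb, Cb, Eb.
Caug = C, E, G#.
Shared: none.

none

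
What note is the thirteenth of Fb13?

Fb13 is built on Fb; its 13th is a major 13th above the root.
A sixth above F uses the letter D, and the major 13th above Fb is Db.

Db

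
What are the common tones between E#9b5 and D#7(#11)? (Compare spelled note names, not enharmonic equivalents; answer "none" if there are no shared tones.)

E#9b5 = E#, G##, B, D#, F##.
D#7(#11) = D#, F##, A#, C#, G##.
Shared: G##, D#, F##.

G## – D# – F##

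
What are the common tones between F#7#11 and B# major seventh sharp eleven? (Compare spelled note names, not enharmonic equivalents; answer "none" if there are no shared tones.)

F#7#11 = F♯, A♯, C♯, E, B♯.
B# major seventh sharp eleven = B♯, D𝄪, F𝄪, A𝄪, E𝄪.
Shared: B♯.

B♯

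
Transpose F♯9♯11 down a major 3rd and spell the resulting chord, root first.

Transposed root: F# → D (major 3rd down). So we spell D dominant ninth sharp eleven:
- root: D
- major 3rd: F#
- perfect 5th: A
- minor 7th: C
- major 9th: E
- augmented 11th: G#

D – F# – A – C – E – G#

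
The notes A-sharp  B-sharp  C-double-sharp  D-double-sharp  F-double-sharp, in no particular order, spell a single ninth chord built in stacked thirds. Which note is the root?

Stacking in thirds gives B-sharp – D-double-sharp – F-double-sharp – A-sharp – C-double-sharp, so B-sharp is the root — B-sharp dominant ninth.

B-sharp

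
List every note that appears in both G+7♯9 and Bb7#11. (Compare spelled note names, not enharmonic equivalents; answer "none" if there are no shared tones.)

F

G+7♯9: G B D# F A#
Bb7#11: Bb D F Ab E
Common to both → F.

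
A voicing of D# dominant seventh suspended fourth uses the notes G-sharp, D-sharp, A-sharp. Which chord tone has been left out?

The full D# dominant seventh suspended fourth chord is D-sharp, G-sharp, A-sharp, C-sharp.
Comparing with the voicing, the minor 7th (7th) — C-sharp — is absent.

C-sharp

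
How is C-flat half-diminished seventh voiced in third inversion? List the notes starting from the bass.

C-flat half-diminished seventh = Cb–Ebb–Gbb–Bbb; third inversion → seventh (Bbb) lowest.

Bbb  Cb  Ebb  Gbb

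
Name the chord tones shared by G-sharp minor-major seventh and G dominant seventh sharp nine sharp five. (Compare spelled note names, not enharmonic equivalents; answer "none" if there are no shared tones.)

B – D-sharp

G-sharp minor-major seventh = G-sharp, B, D-sharp, F-double-sharp.
G dominant seventh sharp nine sharp five = G, B, D-sharp, F, A-sharp.
Shared: B, D-sharp.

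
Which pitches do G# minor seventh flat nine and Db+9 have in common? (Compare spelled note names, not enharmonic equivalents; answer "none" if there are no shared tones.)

A

G# minor seventh flat nine: G# B D# F# A
Db+9: Db F A Cb Eb
Common to both → A.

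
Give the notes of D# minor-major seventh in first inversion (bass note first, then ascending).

D# minor-major seventh = D-sharp–F-sharp–A-sharp–C-double-sharp; first inversion → third (F-sharp) lowest.

F-sharp  A-sharp  C-double-sharp  D-sharp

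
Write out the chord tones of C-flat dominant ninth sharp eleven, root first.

Cb, Eb, Gb, Bbb, Db, F

C-flat dominant ninth sharp eleven: dominant ninth sharp eleven on Cb.
root → Cb
3rd (major 3rd) → Eb
5th (perfect 5th) → Gb
7th (minor 7th) → Bbb
9th (major 9th) → Db
11th (augmented 11th) → F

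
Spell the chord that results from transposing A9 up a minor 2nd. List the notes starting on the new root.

Transposed root: A → B♭ (minor 2nd up). So we spell B♭ dominant ninth:
B♭ — root
D — major 3rd
F — perfect 5th
A♭ — minor 7th
C — major 9th

B♭ D F A♭ C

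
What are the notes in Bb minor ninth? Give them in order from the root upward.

Bb minor ninth: minor ninth on Bb.
root → Bb
3rd (minor 3rd) → Db
5th (perfect 5th) → F
7th (minor 7th) → Ab
9th (major 9th) → C

Bb – Db – F – Ab – C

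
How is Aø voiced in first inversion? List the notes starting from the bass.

C  Eb  G  A

In root position, Aø is A–C–Eb–G.
First inversion puts the third (C) in the bass.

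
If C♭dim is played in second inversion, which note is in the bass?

G𝄫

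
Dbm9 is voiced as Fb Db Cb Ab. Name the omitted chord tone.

The full Dbm9 chord is Db, Fb, Ab, Cb, Eb.
Comparing with the voicing, the major 9th (9th) — Eb — is absent.

Eb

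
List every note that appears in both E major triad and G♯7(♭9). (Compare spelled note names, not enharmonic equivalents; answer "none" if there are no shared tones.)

G#

E major triad = E, G#, B.
G♯7(♭9) = G#, B#, D#, F#, A.
Shared: G#.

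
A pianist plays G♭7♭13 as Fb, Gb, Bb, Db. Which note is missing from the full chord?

Ebb

The full G♭7♭13 chord is Gb, Bb, Db, Fb, Ebb.
Comparing with the voicing, the minor 13th (13th) — Ebb — is absent.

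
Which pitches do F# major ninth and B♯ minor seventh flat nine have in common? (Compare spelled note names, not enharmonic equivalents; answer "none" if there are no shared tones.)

F# major ninth: F-sharp A-sharp C-sharp E-sharp G-sharp
B♯ minor seventh flat nine: B-sharp D-sharp F-double-sharp A-sharp C-sharp
Common to both → A-sharp, C-sharp.

A-sharp  C-sharp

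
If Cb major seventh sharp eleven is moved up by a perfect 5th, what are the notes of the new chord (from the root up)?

G-flat – B-flat – D-flat – F – C

A perfect 5th up from C-flat is G-flat, so the new chord is G-flat major seventh sharp eleven.
G-flat — root
B-flat — major 3rd
D-flat — perfect 5th
F — major 7th
C — augmented 11th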